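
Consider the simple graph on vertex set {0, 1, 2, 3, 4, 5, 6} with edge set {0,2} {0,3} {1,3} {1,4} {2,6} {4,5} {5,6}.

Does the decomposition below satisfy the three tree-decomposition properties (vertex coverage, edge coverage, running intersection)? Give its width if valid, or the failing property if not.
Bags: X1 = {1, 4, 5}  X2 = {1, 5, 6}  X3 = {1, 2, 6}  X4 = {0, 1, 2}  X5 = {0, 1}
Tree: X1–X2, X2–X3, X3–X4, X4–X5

A tree decomposition must satisfy three properties: every vertex lies in some bag; for every edge, both endpoints lie together in some bag; and for every vertex, the bags containing it form a connected subtree. Here vertex 3 appears in no bag, so the decomposition is invalid.

No — vertex 3 appears in no bag.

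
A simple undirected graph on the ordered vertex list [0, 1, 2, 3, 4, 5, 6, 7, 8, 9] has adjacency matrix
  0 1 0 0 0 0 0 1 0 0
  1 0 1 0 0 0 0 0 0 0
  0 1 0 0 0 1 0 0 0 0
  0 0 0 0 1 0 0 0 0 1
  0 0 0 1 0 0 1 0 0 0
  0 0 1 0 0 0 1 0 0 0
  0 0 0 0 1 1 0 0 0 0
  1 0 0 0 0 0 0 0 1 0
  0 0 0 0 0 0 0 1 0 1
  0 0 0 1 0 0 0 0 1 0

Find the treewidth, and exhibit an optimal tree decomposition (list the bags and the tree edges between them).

Treewidth 2.
Bags: B1 = {0, 1, 7}  B2 = {1, 2, 7}  B3 = {2, 5, 7}  B4 = {5, 6, 7}  B5 = {4, 6, 7}  B6 = {3, 4, 7}  B7 = {3, 7, 9}  B8 = {7, 8, 9}
Tree: B1–B2, B2–B3, B3–B4, B4–B5, B5–B6, B6–B7, B7–B8

Each bag holds 3 vertices, so the decomposition has width 2, which upper-bounds the treewidth. For the lower bound, G contains the cycle 7–0–1–2–5–6–4–3–9–8–7, so G is not a forest; only forests have treewidth ≤ 1, hence tw(G) ≥ 2. Combining the bounds, tw(G) = 2.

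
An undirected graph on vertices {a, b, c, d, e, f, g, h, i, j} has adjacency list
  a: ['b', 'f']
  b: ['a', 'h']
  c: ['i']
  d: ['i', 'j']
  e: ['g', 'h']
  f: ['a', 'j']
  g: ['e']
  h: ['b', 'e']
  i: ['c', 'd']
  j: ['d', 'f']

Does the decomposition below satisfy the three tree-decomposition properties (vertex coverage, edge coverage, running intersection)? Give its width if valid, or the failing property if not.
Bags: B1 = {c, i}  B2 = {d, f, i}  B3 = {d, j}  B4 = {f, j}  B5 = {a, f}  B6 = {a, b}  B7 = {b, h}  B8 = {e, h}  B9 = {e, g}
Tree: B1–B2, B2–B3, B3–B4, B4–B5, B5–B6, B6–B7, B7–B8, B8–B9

No — bags containing vertex f are not connected in the tree.

A tree decomposition must satisfy three properties: every vertex lies in some bag; for every edge, both endpoints lie together in some bag; and for every vertex, the bags containing it form a connected subtree. Here bags containing vertex f are not connected in the tree, so the decomposition is invalid.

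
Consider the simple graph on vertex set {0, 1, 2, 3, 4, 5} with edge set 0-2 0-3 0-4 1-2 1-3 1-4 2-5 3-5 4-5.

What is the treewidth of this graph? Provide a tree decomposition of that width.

Every bag has size at most 4, so the width is 4 − 1 = 3 and tw(G) ≤ 3. For the lower bound: the 4 vertex sets {1,3}, {0,2}, {4}, {5} are disjoint, each induces a connected subgraph, and every pair is joined by at least one edge of G. Contracting each set to a single vertex therefore yields K_{4} as a minor, and since treewidth is minor-monotone, tw(G) ≥ tw(K_{4}) = 3. Combining the bounds, tw(G) = 3.

Treewidth 3.
One such decomposition:
Bags: B1 = {1, 2, 3, 4}  B2 = {0, 2, 3, 4}  B3 = {2, 3, 4, 5}
Tree: B1–B2, B2–B3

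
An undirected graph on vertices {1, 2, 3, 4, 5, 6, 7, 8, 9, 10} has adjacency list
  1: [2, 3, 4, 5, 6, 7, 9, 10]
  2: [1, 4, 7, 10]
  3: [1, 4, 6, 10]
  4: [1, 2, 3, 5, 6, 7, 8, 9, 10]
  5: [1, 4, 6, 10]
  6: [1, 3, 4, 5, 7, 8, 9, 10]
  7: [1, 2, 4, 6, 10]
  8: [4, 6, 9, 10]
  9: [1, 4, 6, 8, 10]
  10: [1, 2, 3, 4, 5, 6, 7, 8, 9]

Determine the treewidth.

4

A width-4 tree decomposition is:
Bags: B1 = {1, 4, 6, 7, 10}  B2 = {1, 2, 4, 7, 10}  B3 = {1, 4, 5, 6, 10}  B4 = {1, 4, 6, 9, 10}  B5 = {1, 3, 4, 6, 10}  B6 = {4, 6, 8, 9, 10}
Tree: B1–B2, B1–B3, B1–B4, B1–B5, B4–B6
Each bag holds 5 vertices, so the decomposition has width 4, which upper-bounds the treewidth. For the lower bound, the 5 vertices {4, 6, 8, 9, 10} are pairwise adjacent, and any tree decomposition puts a clique entirely inside one bag — forcing width ≥ 4. Combining the bounds, tw(G) = 4.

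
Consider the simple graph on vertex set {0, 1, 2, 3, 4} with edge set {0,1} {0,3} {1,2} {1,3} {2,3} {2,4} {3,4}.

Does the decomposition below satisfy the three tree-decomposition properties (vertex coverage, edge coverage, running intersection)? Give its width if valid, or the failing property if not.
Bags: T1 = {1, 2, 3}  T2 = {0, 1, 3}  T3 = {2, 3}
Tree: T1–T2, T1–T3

No — vertex 4 appears in no bag.

A tree decomposition must satisfy three properties: every vertex lies in some bag; for every edge, both endpoints lie together in some bag; and for every vertex, the bags containing it form a connected subtree. Here vertex 4 appears in no bag, so the decomposition is invalid.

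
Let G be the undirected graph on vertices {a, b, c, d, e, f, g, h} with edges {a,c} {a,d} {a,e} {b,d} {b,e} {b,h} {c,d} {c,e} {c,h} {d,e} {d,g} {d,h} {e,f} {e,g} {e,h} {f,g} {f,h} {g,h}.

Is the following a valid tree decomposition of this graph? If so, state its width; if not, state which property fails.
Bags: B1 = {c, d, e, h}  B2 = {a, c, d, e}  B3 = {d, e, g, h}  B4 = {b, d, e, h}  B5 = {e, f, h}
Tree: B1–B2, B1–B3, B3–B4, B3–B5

No — edge (g,f) lies in no bag.

A tree decomposition must satisfy three properties: every vertex lies in some bag; for every edge, both endpoints lie together in some bag; and for every vertex, the bags containing it form a connected subtree. Here edge (g,f) lies in no bag, so the decomposition is invalid.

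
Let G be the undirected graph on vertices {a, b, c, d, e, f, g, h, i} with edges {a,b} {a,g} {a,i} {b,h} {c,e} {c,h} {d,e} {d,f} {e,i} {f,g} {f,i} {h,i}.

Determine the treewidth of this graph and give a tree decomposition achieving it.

Each bag holds 4 vertices, so the decomposition has width 3, which upper-bounds the treewidth. For the lower bound: the 4 vertex sets {b,c,h}, {e}, {i}, {a,d,f,g} are disjoint, each induces a connected subgraph, and every pair is joined by at least one edge of G. Contracting each set to a single vertex therefore yields K_{4} as a minor, and since treewidth is minor-monotone, tw(G) ≥ tw(K_{4}) = 3. Combining the bounds, tw(G) = 3.

Treewidth 3.
One such decomposition:
Bags: B1 = {b, c, e, h}  B2 = {b, e, h, i}  B3 = {a, b, e, i}  B4 = {a, d, e, i}  B5 = {a, d, f, i}  B6 = {a, d, f, g}
Tree: B1–B2, B2–B3, B3–B4, B4–B5, B5–B6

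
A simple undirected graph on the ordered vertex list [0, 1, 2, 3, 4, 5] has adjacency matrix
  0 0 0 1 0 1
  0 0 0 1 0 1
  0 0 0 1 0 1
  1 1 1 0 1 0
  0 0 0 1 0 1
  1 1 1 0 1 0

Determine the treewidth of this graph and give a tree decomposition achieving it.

Every bag has size at most 3, so the width is 3 − 1 = 2 and tw(G) ≤ 2. The edges 2–3–4–5–2 form a cycle, so G is not a tree and its treewidth is at least 2. Hence tw(G) = 2 exactly.

Treewidth 2.
Bags: B1 = {2, 3, 5}  B2 = {3, 4, 5}  B3 = {0, 3, 5}  B4 = {1, 3, 5}
Tree: B1–B2, B2–B3, B3–B4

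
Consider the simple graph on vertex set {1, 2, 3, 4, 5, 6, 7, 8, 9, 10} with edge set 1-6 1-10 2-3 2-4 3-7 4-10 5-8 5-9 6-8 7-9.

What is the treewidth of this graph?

2

A width-2 tree decomposition is:
Bags: B1 = {1, 6, 8}  B2 = {1, 5, 8}  B3 = {1, 5, 9}  B4 = {1, 7, 9}  B5 = {1, 3, 7}  B6 = {1, 2, 3}  B7 = {1, 2, 4}  B8 = {1, 4, 10}
Tree: B1–B2, B2–B3, B3–B4, B4–B5, B5–B6, B6–B7, B7–B8
The largest bag has 3 vertices, giving width 2; this decomposition certifies tw(G) ≤ 2. For the lower bound, G contains the cycle 1–6–8–5–9–7–3–2–4–10–1, so G is not a forest; only forests have treewidth ≤ 1, hence tw(G) ≥ 2. Combining the bounds, tw(G) = 2.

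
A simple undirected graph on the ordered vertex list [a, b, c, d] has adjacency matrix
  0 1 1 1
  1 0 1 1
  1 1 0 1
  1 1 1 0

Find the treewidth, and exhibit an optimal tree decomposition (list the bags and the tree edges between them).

Treewidth 3.
One such decomposition:
Bags: B1 = {a, b, c, d}
Tree: (single bag)

A single bag containing all 4 vertices is trivially a valid decomposition of width 3. On the other hand G contains the 4-clique {a, b, c, d}. A clique must lie in a single bag of any decomposition, so no decomposition can have width below 3. Therefore the treewidth is 3.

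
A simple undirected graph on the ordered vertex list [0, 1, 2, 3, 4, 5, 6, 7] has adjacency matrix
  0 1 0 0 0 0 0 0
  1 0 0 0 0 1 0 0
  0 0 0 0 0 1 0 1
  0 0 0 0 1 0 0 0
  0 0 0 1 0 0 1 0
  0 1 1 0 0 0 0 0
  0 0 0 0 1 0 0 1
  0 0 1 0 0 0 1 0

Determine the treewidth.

A width-1 tree decomposition is:
Bags: B1 = {3, 4}  B2 = {4, 6}  B3 = {6, 7}  B4 = {2, 7}  B5 = {2, 5}  B6 = {1, 5}  B7 = {0, 1}
Tree: B1–B2, B2–B3, B3–B4, B4–B5, B5–B6, B6–B7
Each bag holds 2 vertices, so the decomposition has width 1, which upper-bounds the treewidth. Since G has at least one edge (e.g. 3–4), it is not an edgeless graph, so tw(G) ≥ 1. The upper and lower bounds meet at 1, so that is the treewidth.

1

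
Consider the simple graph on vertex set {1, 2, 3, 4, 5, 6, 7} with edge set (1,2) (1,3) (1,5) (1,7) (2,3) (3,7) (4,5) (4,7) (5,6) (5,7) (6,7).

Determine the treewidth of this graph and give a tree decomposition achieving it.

The largest bag has 3 vertices, giving width 2; this decomposition certifies tw(G) ≤ 2. Conversely, {1, 2, 3} is a clique of size 3, and the vertices of any clique must share a bag in every tree decomposition; so some bag has ≥ 3 vertices and tw(G) ≥ 2. Hence tw(G) = 2 exactly.

Treewidth 2.
One optimal decomposition is:
Bags: B1 = {1, 5, 7}  B2 = {5, 6, 7}  B3 = {1, 3, 7}  B4 = {4, 5, 7}  B5 = {1, 2, 3}
Tree: B1–B2, B1–B3, B1–B4, B3–B5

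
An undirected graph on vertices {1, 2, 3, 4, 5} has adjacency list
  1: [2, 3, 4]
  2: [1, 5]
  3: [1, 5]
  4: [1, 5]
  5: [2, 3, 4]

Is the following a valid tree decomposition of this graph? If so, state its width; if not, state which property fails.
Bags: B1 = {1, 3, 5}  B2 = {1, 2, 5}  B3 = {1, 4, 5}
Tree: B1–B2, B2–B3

Yes; width 2.

Checking the three conditions: (i) the bags cover all of {1, 2, 3, 4, 5}; (ii) for each edge, some bag contains both endpoints; (iii) the bags containing any fixed vertex form a subtree. All hold, so the decomposition is valid with width 3 − 1 = 2.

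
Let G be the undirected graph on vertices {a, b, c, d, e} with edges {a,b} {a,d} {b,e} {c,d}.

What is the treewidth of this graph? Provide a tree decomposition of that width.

Treewidth 1.
Bags: B1 = {b, e}  B2 = {a, b}  B3 = {a, d}  B4 = {c, d}
Tree: B1–B2, B2–B3, B3–B4

Each bag holds 2 vertices, so the decomposition has width 1, which upper-bounds the treewidth. Any graph with an edge has treewidth ≥ 1, and G has the edge e–b. The upper and lower bounds meet at 1, so that is the treewidth.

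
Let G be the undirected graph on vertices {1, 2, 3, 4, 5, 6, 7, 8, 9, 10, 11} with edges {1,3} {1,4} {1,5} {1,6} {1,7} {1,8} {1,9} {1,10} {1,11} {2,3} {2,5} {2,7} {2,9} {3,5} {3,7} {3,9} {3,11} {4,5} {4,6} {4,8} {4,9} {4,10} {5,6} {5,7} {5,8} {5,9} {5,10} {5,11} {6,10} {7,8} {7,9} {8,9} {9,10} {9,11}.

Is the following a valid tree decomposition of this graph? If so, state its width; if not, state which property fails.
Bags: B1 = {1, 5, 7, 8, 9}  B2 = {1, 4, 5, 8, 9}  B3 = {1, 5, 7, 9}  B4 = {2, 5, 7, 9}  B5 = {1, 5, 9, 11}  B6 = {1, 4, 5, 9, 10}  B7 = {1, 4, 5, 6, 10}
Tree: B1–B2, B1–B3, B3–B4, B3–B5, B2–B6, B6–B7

A tree decomposition must satisfy three properties: every vertex lies in some bag; for every edge, both endpoints lie together in some bag; and for every vertex, the bags containing it form a connected subtree. Here vertex 3 appears in no bag, so the decomposition is invalid.

No — vertex 3 appears in no bag.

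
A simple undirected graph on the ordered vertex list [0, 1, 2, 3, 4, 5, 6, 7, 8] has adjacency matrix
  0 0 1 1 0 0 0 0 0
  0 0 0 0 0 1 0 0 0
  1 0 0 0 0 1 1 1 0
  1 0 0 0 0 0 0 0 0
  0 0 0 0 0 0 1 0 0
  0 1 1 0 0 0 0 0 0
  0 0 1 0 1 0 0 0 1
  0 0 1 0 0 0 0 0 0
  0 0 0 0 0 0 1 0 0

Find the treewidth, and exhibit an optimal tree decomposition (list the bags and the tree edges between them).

Every bag has size at most 2, so the width is 2 − 1 = 1 and tw(G) ≤ 1. Since G has at least one edge (e.g. 3–0), it is not an edgeless graph, so tw(G) ≥ 1. The upper and lower bounds meet at 1, so that is the treewidth.

Treewidth 1.
One optimal decomposition is:
Bags: B1 = {0, 3}  B2 = {0, 2}  B3 = {2, 6}  B4 = {2, 7}  B5 = {4, 6}  B6 = {2, 5}  B7 = {1, 5}  B8 = {6, 8}
Tree: B1–B2, B2–B3, B2–B4, B3–B5, B3–B6, B6–B7, B5–B8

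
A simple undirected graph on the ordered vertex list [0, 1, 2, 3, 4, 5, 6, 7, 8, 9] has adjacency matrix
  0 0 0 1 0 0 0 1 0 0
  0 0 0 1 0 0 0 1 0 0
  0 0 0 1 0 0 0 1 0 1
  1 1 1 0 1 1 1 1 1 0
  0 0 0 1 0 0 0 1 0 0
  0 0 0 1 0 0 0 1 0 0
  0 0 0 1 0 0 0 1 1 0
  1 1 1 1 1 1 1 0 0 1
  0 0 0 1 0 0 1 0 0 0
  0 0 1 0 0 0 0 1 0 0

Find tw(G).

2

A width-2 tree decomposition is:
Bags: B1 = {1, 3, 7}  B2 = {3, 5, 7}  B3 = {3, 4, 7}  B4 = {2, 3, 7}  B5 = {0, 3, 7}  B6 = {3, 6, 7}  B7 = {3, 6, 8}  B8 = {2, 7, 9}
Tree: B1–B2, B1–B3, B2–B4, B4–B5, B5–B6, B6–B7, B4–B8
Each bag holds 3 vertices, so the decomposition has width 2, which upper-bounds the treewidth. For the lower bound, the 3 vertices {2, 7, 9} are pairwise adjacent, and any tree decomposition puts a clique entirely inside one bag — forcing width ≥ 2. Hence tw(G) = 2 exactly.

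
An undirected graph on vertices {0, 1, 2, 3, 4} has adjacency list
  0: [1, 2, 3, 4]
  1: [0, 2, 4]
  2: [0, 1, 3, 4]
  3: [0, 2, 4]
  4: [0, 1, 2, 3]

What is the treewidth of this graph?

3

A width-3 tree decomposition is:
Bags: B1 = {0, 1, 2, 4}  B2 = {0, 2, 3, 4}
Tree: B1–B2
Each bag holds 4 vertices, so the decomposition has width 3, which upper-bounds the treewidth. On the other hand G contains the 4-clique {0, 1, 2, 4}. A clique must lie in a single bag of any decomposition, so no decomposition can have width below 3. Therefore the treewidth is 3.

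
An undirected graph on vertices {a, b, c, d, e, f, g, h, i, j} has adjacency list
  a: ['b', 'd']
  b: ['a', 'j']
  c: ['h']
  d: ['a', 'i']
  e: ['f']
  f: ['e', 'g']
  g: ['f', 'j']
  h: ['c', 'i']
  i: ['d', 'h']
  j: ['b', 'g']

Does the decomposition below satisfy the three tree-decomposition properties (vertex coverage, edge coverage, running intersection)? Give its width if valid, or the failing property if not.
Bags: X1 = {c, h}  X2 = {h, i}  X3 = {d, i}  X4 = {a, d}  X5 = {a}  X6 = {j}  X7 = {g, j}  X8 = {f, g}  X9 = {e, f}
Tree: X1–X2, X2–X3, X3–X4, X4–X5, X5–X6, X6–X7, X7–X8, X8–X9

No — vertex b appears in no bag.

A tree decomposition must satisfy three properties: every vertex lies in some bag; for every edge, both endpoints lie together in some bag; and for every vertex, the bags containing it form a connected subtree. Here vertex b appears in no bag, so the decomposition is invalid.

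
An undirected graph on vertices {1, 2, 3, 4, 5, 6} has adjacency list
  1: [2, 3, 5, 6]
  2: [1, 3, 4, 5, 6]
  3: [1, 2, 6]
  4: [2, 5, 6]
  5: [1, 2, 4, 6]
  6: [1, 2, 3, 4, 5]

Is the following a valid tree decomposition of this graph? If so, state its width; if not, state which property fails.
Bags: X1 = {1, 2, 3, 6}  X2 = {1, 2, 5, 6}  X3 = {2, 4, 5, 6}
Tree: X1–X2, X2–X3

Vertex coverage: the bags together contain {1, 2, 3, 4, 5, 6}, the full vertex set. Edge coverage: each edge of G has both endpoints in at least one bag. Running intersection: for every vertex, the bags containing it form a connected subtree. All three properties hold, so this is a valid tree decomposition of width max|bag| − 1 = 3, and hence tw(G) ≤ 3.

Yes; width 3.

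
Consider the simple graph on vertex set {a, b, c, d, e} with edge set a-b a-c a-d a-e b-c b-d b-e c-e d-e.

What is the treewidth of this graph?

3

A width-3 tree decomposition is:
Bags: B1 = {a, b, c, e}  B2 = {a, b, d, e}
Tree: B1–B2
Every bag has size at most 4, so the width is 4 − 1 = 3 and tw(G) ≤ 3. For the lower bound, the 4 vertices {a, b, d, e} are pairwise adjacent, and any tree decomposition puts a clique entirely inside one bag — forcing width ≥ 3. Therefore the treewidth is 3.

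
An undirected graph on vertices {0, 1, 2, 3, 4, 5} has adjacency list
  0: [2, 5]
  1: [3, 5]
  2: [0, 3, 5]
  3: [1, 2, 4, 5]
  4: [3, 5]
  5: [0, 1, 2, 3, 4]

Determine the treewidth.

A width-2 tree decomposition is:
Bags: B1 = {1, 3, 5}  B2 = {3, 4, 5}  B3 = {2, 3, 5}  B4 = {0, 2, 5}
Tree: B1–B2, B2–B3, B3–B4
Every bag has size at most 3, so the width is 3 − 1 = 2 and tw(G) ≤ 2. On the other hand G contains the 3-clique {0, 2, 5}. A clique must lie in a single bag of any decomposition, so no decomposition can have width below 2. Therefore the treewidth is 2.

2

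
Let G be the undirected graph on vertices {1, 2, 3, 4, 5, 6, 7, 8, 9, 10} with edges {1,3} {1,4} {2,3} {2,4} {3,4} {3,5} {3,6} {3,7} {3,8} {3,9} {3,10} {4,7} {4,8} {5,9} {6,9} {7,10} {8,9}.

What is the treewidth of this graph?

A width-2 tree decomposition is:
Bags: B1 = {3, 4, 7}  B2 = {3, 4, 8}  B3 = {3, 8, 9}  B4 = {2, 3, 4}  B5 = {3, 7, 10}  B6 = {3, 5, 9}  B7 = {3, 6, 9}  B8 = {1, 3, 4}
Tree: B1–B2, B2–B3, B2–B4, B1–B5, B3–B6, B6–B7, B4–B8
Each bag holds 3 vertices, so the decomposition has width 2, which upper-bounds the treewidth. For the lower bound, the 3 vertices {3, 4, 8} are pairwise adjacent, and any tree decomposition puts a clique entirely inside one bag — forcing width ≥ 2. The upper and lower bounds meet at 2, so that is the treewidth.

2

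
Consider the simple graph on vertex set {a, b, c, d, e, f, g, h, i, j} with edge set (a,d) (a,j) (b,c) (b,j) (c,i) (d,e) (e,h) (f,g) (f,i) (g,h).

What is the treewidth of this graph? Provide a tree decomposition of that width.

Treewidth 2.
Bags: B1 = {a, b, j}  B2 = {a, b, c}  B3 = {a, c, i}  B4 = {a, f, i}  B5 = {a, f, g}  B6 = {a, g, h}  B7 = {a, e, h}  B8 = {a, d, e}
Tree: B1–B2, B2–B3, B3–B4, B4–B5, B5–B6, B6–B7, B7–B8

The largest bag has 3 vertices, giving width 2; this decomposition certifies tw(G) ≤ 2. Since a–j–b–c–i–f–g–h–e–d–a is a cycle in G, G is not acyclic. Forests are exactly the graphs of treewidth ≤ 1, so tw(G) ≥ 2. Hence tw(G) = 2 exactly.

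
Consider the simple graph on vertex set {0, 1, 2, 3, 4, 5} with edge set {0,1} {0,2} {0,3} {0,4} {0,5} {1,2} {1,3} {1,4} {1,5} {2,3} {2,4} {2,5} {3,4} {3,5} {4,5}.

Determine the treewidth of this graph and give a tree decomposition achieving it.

With just one bag of size 6, the width is 6 − 1 = 5, so tw(G) ≤ 5. For the lower bound, the 6 vertices {0, 1, 2, 3, 4, 5} are pairwise adjacent, and any tree decomposition puts a clique entirely inside one bag — forcing width ≥ 5. Therefore the treewidth is 5.

Treewidth 5.
Bags: B1 = {0, 1, 2, 3, 4, 5}
Tree: (single bag)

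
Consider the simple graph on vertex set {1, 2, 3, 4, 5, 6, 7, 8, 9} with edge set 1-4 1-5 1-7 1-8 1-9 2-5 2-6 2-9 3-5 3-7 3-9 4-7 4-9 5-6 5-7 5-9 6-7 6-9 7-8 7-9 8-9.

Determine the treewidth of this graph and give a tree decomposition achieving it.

Treewidth 3.
One optimal decomposition is:
Bags: B1 = {5, 6, 7, 9}  B2 = {2, 5, 6, 9}  B3 = {1, 5, 7, 9}  B4 = {1, 4, 7, 9}  B5 = {3, 5, 7, 9}  B6 = {1, 7, 8, 9}
Tree: B1–B2, B1–B3, B3–B4, B3–B5, B4–B6

The largest bag has 4 vertices, giving width 3; this decomposition certifies tw(G) ≤ 3. On the other hand G contains the 4-clique {2, 5, 6, 9}. A clique must lie in a single bag of any decomposition, so no decomposition can have width below 3. Combining the bounds, tw(G) = 3.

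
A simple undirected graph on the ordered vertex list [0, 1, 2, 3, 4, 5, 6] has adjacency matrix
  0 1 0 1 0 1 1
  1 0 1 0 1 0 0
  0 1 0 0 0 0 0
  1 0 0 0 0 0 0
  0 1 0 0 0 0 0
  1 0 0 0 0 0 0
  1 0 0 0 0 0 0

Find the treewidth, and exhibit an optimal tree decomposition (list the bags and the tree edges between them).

Treewidth 1.
Bags: B1 = {0, 5}  B2 = {0, 1}  B3 = {1, 2}  B4 = {0, 6}  B5 = {1, 4}  B6 = {0, 3}
Tree: B1–B2, B2–B3, B2–B4, B3–B5, B4–B6

Every bag has size at most 2, so the width is 2 − 1 = 1 and tw(G) ≤ 1. Since G has at least one edge (e.g. 0–5), it is not an edgeless graph, so tw(G) ≥ 1. The upper and lower bounds meet at 1, so that is the treewidth.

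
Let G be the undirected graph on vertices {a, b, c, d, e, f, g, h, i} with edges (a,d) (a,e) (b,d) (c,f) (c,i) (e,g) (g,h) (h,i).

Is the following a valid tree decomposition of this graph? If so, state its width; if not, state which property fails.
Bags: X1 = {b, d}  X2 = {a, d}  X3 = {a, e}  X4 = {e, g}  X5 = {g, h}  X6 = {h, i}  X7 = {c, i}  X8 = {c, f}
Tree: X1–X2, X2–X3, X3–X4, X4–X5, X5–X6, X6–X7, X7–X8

Vertex coverage: the bags together contain {a, b, c, d, e, f, g, h, i}, the full vertex set. Edge coverage: each edge of G has both endpoints in at least one bag. Running intersection: for every vertex, the bags containing it form a connected subtree. All three properties hold, so this is a valid tree decomposition of width max|bag| − 1 = 1, and hence tw(G) ≤ 1.

Yes; width 1.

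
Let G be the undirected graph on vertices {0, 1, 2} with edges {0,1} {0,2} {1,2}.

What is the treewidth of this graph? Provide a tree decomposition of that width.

Treewidth 2.
One optimal decomposition is:
Bags: B1 = {0, 1, 2}
Tree: (single bag)

A single bag containing all 3 vertices is trivially a valid decomposition of width 2. For the lower bound, the 3 vertices {0, 1, 2} are pairwise adjacent, and any tree decomposition puts a clique entirely inside one bag — forcing width ≥ 2. Therefore the treewidth is 2.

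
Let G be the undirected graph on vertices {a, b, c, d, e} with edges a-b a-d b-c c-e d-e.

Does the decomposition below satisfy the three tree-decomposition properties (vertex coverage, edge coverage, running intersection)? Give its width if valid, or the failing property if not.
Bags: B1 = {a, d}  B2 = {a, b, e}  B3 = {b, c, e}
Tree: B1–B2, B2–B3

No — edge (e,d) lies in no bag.

A tree decomposition must satisfy three properties: every vertex lies in some bag; for every edge, both endpoints lie together in some bag; and for every vertex, the bags containing it form a connected subtree. Here edge (e,d) lies in no bag, so the decomposition is invalid.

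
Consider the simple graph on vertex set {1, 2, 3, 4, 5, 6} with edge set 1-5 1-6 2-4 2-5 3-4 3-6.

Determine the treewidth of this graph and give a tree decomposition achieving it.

The largest bag has 3 vertices, giving width 2; this decomposition certifies tw(G) ≤ 2. Since 6–3–4–2–5–1–6 is a cycle in G, G is not acyclic. Forests are exactly the graphs of treewidth ≤ 1, so tw(G) ≥ 2. Therefore the treewidth is 2.

Treewidth 2.
Bags: B1 = {3, 4, 6}  B2 = {2, 4, 6}  B3 = {2, 5, 6}  B4 = {1, 5, 6}
Tree: B1–B2, B2–B3, B3–B4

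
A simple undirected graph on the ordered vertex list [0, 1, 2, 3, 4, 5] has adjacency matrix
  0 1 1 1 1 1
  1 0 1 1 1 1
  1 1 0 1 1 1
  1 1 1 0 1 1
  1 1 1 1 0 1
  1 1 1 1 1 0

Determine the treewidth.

5

A width-5 tree decomposition is:
Bags: B1 = {0, 1, 2, 3, 4, 5}
Tree: (single bag)
A single bag containing all 6 vertices is trivially a valid decomposition of width 5. On the other hand G contains the 6-clique {0, 1, 2, 3, 4, 5}. A clique must lie in a single bag of any decomposition, so no decomposition can have width below 5. Combining the bounds, tw(G) = 5.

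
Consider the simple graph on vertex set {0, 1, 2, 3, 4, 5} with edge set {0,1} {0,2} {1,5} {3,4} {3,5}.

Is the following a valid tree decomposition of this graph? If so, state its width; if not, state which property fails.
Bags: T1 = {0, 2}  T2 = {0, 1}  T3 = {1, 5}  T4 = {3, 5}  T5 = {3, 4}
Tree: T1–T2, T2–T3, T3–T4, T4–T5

Vertex coverage: the bags together contain {0, 1, 2, 3, 4, 5}, the full vertex set. Edge coverage: each edge of G has both endpoints in at least one bag. Running intersection: for every vertex, the bags containing it form a connected subtree. All three properties hold, so this is a valid tree decomposition of width max|bag| − 1 = 1, and hence tw(G) ≤ 1.

Yes; width 1.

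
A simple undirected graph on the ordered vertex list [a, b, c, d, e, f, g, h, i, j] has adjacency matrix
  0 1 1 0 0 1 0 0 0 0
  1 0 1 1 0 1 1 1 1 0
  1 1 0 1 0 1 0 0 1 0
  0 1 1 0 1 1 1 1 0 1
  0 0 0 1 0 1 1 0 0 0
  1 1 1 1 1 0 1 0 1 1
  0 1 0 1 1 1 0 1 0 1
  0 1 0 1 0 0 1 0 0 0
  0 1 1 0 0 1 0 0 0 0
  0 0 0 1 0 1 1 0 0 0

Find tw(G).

A width-3 tree decomposition is:
Bags: B1 = {b, d, f, g}  B2 = {b, c, d, f}  B3 = {d, f, g, j}  B4 = {a, b, c, f}  B5 = {b, c, f, i}  B6 = {b, d, g, h}  B7 = {d, e, f, g}
Tree: B1–B2, B1–B3, B2–B4, B2–B5, B1–B6, B1–B7
The largest bag has 4 vertices, giving width 3; this decomposition certifies tw(G) ≤ 3. For the lower bound, the 4 vertices {b, d, g, h} are pairwise adjacent, and any tree decomposition puts a clique entirely inside one bag — forcing width ≥ 3. Hence tw(G) = 3 exactly.

3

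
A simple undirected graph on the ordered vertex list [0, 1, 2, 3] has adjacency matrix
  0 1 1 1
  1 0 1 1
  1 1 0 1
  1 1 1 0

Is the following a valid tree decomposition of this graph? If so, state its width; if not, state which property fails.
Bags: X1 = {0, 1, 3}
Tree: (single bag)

No — vertex 2 appears in no bag.

A tree decomposition must satisfy three properties: every vertex lies in some bag; for every edge, both endpoints lie together in some bag; and for every vertex, the bags containing it form a connected subtree. Here vertex 2 appears in no bag, so the decomposition is invalid.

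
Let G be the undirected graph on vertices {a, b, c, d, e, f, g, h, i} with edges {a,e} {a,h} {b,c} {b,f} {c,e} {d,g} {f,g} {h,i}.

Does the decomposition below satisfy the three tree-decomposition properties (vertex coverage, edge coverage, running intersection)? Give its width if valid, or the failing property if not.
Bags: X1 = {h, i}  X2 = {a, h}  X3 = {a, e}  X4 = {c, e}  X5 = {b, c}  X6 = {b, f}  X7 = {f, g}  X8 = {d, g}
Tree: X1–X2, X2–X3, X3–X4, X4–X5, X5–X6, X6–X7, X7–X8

Vertex coverage: the bags together contain {a, b, c, d, e, f, g, h, i}, the full vertex set. Edge coverage: each edge of G has both endpoints in at least one bag. Running intersection: for every vertex, the bags containing it form a connected subtree. All three properties hold, so this is a valid tree decomposition of width max|bag| − 1 = 1, and hence tw(G) ≤ 1.

Yes; width 1.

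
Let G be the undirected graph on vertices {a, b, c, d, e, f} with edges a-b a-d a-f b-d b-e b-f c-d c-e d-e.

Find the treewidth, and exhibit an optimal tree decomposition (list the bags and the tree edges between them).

Every bag has size at most 3, so the width is 3 − 1 = 2 and tw(G) ≤ 2. For the lower bound, the 3 vertices {c, d, e} are pairwise adjacent, and any tree decomposition puts a clique entirely inside one bag — forcing width ≥ 2. Combining the bounds, tw(G) = 2.

Treewidth 2.
Bags: B1 = {b, d, e}  B2 = {a, b, d}  B3 = {a, b, f}  B4 = {c, d, e}
Tree: B1–B2, B2–B3, B1–B4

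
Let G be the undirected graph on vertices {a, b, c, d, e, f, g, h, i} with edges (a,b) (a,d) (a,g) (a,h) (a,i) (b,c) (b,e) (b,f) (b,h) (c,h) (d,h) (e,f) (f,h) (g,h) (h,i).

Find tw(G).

2

A width-2 tree decomposition is:
Bags: B1 = {a, b, h}  B2 = {a, h, i}  B3 = {a, d, h}  B4 = {b, f, h}  B5 = {b, e, f}  B6 = {a, g, h}  B7 = {b, c, h}
Tree: B1–B2, B1–B3, B1–B4, B4–B5, B1–B6, B1–B7
Every bag has size at most 3, so the width is 3 − 1 = 2 and tw(G) ≤ 2. Conversely, {b, e, f} is a clique of size 3, and the vertices of any clique must share a bag in every tree decomposition; so some bag has ≥ 3 vertices and tw(G) ≥ 2. Hence tw(G) = 2 exactly.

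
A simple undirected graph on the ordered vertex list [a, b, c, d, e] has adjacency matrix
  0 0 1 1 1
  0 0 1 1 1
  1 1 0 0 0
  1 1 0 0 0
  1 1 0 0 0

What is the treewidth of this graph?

A width-2 tree decomposition is:
Bags: B1 = {a, b, e}  B2 = {a, b, d}  B3 = {a, b, c}
Tree: B1–B2, B2–B3
Every bag has size at most 3, so the width is 3 − 1 = 2 and tw(G) ≤ 2. For the lower bound, G contains the cycle e–b–d–a–e, so G is not a forest; only forests have treewidth ≤ 1, hence tw(G) ≥ 2. The upper and lower bounds meet at 2, so that is the treewidth.

2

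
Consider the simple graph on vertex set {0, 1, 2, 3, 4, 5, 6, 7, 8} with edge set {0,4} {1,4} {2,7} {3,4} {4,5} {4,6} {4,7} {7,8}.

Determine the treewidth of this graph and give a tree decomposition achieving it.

Treewidth 1.
One optimal decomposition is:
Bags: B1 = {2, 7}  B2 = {4, 7}  B3 = {4, 6}  B4 = {1, 4}  B5 = {3, 4}  B6 = {0, 4}  B7 = {4, 5}  B8 = {7, 8}
Tree: B1–B2, B2–B3, B3–B4, B2–B5, B2–B6, B3–B7, B1–B8

Each bag holds 2 vertices, so the decomposition has width 1, which upper-bounds the treewidth. Since G has at least one edge (e.g. 2–7), it is not an edgeless graph, so tw(G) ≥ 1. The upper and lower bounds meet at 1, so that is the treewidth.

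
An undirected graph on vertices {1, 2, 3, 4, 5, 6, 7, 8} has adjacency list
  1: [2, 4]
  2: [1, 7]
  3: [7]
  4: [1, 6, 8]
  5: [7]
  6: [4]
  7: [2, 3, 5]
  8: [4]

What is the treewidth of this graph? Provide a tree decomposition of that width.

Treewidth 1.
One optimal decomposition is:
Bags: B1 = {2, 7}  B2 = {5, 7}  B3 = {3, 7}  B4 = {1, 2}  B5 = {1, 4}  B6 = {4, 8}  B7 = {4, 6}
Tree: B1–B2, B2–B3, B1–B4, B4–B5, B5–B6, B6–B7

Each bag holds 2 vertices, so the decomposition has width 1, which upper-bounds the treewidth. Since G has at least one edge (e.g. 2–7), it is not an edgeless graph, so tw(G) ≥ 1. Combining the bounds, tw(G) = 1.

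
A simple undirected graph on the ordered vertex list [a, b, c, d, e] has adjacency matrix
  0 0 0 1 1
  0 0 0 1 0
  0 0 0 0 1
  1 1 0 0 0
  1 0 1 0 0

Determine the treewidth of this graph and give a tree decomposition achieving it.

Treewidth 1.
One optimal decomposition is:
Bags: B1 = {c, e}  B2 = {a, e}  B3 = {a, d}  B4 = {b, d}
Tree: B1–B2, B2–B3, B3–B4

The largest bag has 2 vertices, giving width 1; this decomposition certifies tw(G) ≤ 1. G has an edge, so its treewidth is at least 1. Combining the bounds, tw(G) = 1.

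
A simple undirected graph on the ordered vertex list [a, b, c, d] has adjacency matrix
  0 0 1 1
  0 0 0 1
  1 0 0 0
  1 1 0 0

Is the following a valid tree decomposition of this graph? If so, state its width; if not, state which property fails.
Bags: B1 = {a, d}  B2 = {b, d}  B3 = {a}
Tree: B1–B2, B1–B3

A tree decomposition must satisfy three properties: every vertex lies in some bag; for every edge, both endpoints lie together in some bag; and for every vertex, the bags containing it form a connected subtree. Here vertex c appears in no bag, so the decomposition is invalid.

No — vertex c appears in no bag.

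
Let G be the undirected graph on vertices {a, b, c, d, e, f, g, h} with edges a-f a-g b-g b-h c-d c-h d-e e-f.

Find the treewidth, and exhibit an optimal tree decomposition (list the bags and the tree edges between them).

The largest bag has 3 vertices, giving width 2; this decomposition certifies tw(G) ≤ 2. Since g–a–f–e–d–c–h–b–g is a cycle in G, G is not acyclic. Forests are exactly the graphs of treewidth ≤ 1, so tw(G) ≥ 2. The upper and lower bounds meet at 2, so that is the treewidth.

Treewidth 2.
One optimal decomposition is:
Bags: B1 = {a, f, g}  B2 = {e, f, g}  B3 = {d, e, g}  B4 = {c, d, g}  B5 = {c, g, h}  B6 = {b, g, h}
Tree: B1–B2, B2–B3, B3–B4, B4–B5, B5–B6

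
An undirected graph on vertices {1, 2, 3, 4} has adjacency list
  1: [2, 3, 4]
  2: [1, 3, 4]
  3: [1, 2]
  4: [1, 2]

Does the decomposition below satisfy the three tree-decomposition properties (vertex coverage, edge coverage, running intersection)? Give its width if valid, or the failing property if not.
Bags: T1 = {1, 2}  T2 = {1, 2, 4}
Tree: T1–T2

No — vertex 3 appears in no bag.

A tree decomposition must satisfy three properties: every vertex lies in some bag; for every edge, both endpoints lie together in some bag; and for every vertex, the bags containing it form a connected subtree. Here vertex 3 appears in no bag, so the decomposition is invalid.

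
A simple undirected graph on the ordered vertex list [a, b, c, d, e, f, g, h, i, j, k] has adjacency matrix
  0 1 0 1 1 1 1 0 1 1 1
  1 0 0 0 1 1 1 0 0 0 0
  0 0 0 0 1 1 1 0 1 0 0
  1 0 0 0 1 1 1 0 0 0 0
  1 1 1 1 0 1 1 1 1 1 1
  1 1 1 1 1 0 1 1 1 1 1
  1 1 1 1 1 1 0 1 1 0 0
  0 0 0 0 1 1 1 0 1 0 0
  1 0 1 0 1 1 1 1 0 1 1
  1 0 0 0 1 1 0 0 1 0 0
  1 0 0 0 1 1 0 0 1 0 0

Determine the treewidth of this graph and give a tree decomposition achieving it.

Treewidth 4.
One optimal decomposition is:
Bags: B1 = {a, b, e, f, g}  B2 = {a, e, f, g, i}  B3 = {c, e, f, g, i}  B4 = {a, d, e, f, g}  B5 = {e, f, g, h, i}  B6 = {a, e, f, i, k}  B7 = {a, e, f, i, j}
Tree: B1–B2, B2–B3, B1–B4, B2–B5, B2–B6, B2–B7

The largest bag has 5 vertices, giving width 4; this decomposition certifies tw(G) ≤ 4. For the lower bound, the 5 vertices {a, d, e, f, g} are pairwise adjacent, and any tree decomposition puts a clique entirely inside one bag — forcing width ≥ 4. Therefore the treewidth is 4.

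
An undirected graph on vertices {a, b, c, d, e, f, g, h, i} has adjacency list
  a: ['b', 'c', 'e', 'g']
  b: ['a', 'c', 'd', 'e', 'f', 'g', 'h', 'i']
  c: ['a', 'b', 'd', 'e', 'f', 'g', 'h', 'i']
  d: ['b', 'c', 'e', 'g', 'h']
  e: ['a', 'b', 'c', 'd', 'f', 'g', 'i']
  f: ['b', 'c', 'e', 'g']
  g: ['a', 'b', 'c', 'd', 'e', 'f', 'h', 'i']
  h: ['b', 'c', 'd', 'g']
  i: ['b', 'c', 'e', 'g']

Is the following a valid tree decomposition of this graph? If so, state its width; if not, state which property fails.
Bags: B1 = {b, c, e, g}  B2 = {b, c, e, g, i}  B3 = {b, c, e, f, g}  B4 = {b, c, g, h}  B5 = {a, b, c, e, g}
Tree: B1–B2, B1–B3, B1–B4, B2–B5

A tree decomposition must satisfy three properties: every vertex lies in some bag; for every edge, both endpoints lie together in some bag; and for every vertex, the bags containing it form a connected subtree. Here vertex d appears in no bag, so the decomposition is invalid.

No — vertex d appears in no bag.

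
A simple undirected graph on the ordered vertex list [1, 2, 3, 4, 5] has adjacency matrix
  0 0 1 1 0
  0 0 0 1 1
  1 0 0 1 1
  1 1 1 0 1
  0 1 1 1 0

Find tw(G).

2

A width-2 tree decomposition is:
Bags: B1 = {3, 4, 5}  B2 = {2, 4, 5}  B3 = {1, 3, 4}
Tree: B1–B2, B1–B3
Each bag holds 3 vertices, so the decomposition has width 2, which upper-bounds the treewidth. For the lower bound, the 3 vertices {2, 4, 5} are pairwise adjacent, and any tree decomposition puts a clique entirely inside one bag — forcing width ≥ 2. Combining the bounds, tw(G) = 2.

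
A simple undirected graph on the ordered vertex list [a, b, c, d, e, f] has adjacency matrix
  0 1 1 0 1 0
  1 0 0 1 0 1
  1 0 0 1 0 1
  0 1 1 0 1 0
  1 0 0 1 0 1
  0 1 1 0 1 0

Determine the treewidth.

3

A width-3 tree decomposition is:
Bags: B1 = {b, c, e, f}  B2 = {a, b, c, e}  B3 = {b, c, d, e}
Tree: B1–B2, B2–B3
The largest bag has 4 vertices, giving width 3; this decomposition certifies tw(G) ≤ 3. For the lower bound: the 4 vertex sets {e,f}, {a,c}, {b}, {d} are disjoint, each induces a connected subgraph, and every pair is joined by at least one edge of G. Contracting each set to a single vertex therefore yields K_{4} as a minor, and since treewidth is minor-monotone, tw(G) ≥ tw(K_{4}) = 3. Hence tw(G) = 3 exactly.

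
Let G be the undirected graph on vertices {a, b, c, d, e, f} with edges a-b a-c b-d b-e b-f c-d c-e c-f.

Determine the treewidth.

A width-2 tree decomposition is:
Bags: B1 = {b, c, d}  B2 = {b, c, f}  B3 = {a, b, c}  B4 = {b, c, e}
Tree: B1–B2, B2–B3, B3–B4
The largest bag has 3 vertices, giving width 2; this decomposition certifies tw(G) ≤ 2. For the lower bound, G contains the cycle d–c–f–b–d, so G is not a forest; only forests have treewidth ≤ 1, hence tw(G) ≥ 2. Hence tw(G) = 2 exactly.

2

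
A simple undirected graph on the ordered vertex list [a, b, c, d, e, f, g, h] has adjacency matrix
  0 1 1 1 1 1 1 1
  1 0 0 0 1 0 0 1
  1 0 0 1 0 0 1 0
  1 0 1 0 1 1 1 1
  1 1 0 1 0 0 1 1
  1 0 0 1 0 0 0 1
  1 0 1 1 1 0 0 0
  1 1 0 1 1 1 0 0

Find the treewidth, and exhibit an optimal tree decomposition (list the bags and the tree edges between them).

Treewidth 3.
One such decomposition:
Bags: B1 = {a, d, e, h}  B2 = {a, d, e, g}  B3 = {a, d, f, h}  B4 = {a, c, d, g}  B5 = {a, b, e, h}
Tree: B1–B2, B1–B3, B2–B4, B1–B5

Every bag has size at most 4, so the width is 4 − 1 = 3 and tw(G) ≤ 3. Conversely, {a, d, e, g} is a clique of size 4, and the vertices of any clique must share a bag in every tree decomposition; so some bag has ≥ 4 vertices and tw(G) ≥ 3. Hence tw(G) = 3 exactly.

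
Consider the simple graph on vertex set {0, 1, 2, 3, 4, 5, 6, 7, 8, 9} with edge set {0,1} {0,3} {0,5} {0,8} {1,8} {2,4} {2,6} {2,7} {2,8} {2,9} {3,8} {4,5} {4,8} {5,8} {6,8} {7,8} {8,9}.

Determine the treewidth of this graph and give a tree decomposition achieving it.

Every bag has size at most 3, so the width is 3 − 1 = 2 and tw(G) ≤ 2. Conversely, {0, 1, 8} is a clique of size 3, and the vertices of any clique must share a bag in every tree decomposition; so some bag has ≥ 3 vertices and tw(G) ≥ 2. The upper and lower bounds meet at 2, so that is the treewidth.

Treewidth 2.
Bags: B1 = {4, 5, 8}  B2 = {2, 4, 8}  B3 = {0, 5, 8}  B4 = {2, 6, 8}  B5 = {0, 3, 8}  B6 = {0, 1, 8}  B7 = {2, 8, 9}  B8 = {2, 7, 8}
Tree: B1–B2, B1–B3, B2–B4, B3–B5, B5–B6, B2–B7, B2–B8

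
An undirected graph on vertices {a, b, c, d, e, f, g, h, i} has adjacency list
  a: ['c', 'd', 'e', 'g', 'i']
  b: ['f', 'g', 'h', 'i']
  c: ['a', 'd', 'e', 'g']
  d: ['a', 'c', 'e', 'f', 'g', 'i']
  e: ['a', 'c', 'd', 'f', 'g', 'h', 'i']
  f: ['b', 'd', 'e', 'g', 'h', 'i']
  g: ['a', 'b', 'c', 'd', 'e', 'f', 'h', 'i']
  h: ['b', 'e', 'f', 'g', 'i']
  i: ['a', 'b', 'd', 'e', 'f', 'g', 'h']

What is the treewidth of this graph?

4

A width-4 tree decomposition is:
Bags: B1 = {b, f, g, h, i}  B2 = {e, f, g, h, i}  B3 = {d, e, f, g, i}  B4 = {a, d, e, g, i}  B5 = {a, c, d, e, g}
Tree: B1–B2, B2–B3, B3–B4, B4–B5
Every bag has size at most 5, so the width is 5 − 1 = 4 and tw(G) ≤ 4. For the lower bound, the 5 vertices {a, c, d, e, g} are pairwise adjacent, and any tree decomposition puts a clique entirely inside one bag — forcing width ≥ 4. Therefore the treewidth is 4.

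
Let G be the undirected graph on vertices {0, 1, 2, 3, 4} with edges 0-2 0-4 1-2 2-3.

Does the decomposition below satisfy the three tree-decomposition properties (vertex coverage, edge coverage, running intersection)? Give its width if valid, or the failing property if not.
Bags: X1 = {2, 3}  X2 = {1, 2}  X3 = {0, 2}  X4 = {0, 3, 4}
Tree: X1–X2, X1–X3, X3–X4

No — bags containing vertex 3 are not connected in the tree.

A tree decomposition must satisfy three properties: every vertex lies in some bag; for every edge, both endpoints lie together in some bag; and for every vertex, the bags containing it form a connected subtree. Here bags containing vertex 3 are not connected in the tree, so the decomposition is invalid.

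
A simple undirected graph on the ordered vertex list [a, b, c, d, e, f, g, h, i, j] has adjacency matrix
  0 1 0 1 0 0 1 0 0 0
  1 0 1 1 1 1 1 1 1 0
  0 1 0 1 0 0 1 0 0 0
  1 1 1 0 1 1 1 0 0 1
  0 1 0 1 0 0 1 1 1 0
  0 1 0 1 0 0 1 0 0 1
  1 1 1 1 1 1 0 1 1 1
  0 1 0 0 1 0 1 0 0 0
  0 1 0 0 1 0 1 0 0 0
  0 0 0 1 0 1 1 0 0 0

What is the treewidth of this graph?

3

A width-3 tree decomposition is:
Bags: B1 = {b, d, e, g}  B2 = {b, d, f, g}  B3 = {a, b, d, g}  B4 = {d, f, g, j}  B5 = {b, e, g, h}  B6 = {b, c, d, g}  B7 = {b, e, g, i}
Tree: B1–B2, B2–B3, B2–B4, B1–B5, B1–B6, B5–B7
The largest bag has 4 vertices, giving width 3; this decomposition certifies tw(G) ≤ 3. For the lower bound, the 4 vertices {d, f, g, j} are pairwise adjacent, and any tree decomposition puts a clique entirely inside one bag — forcing width ≥ 3. Hence tw(G) = 3 exactly.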